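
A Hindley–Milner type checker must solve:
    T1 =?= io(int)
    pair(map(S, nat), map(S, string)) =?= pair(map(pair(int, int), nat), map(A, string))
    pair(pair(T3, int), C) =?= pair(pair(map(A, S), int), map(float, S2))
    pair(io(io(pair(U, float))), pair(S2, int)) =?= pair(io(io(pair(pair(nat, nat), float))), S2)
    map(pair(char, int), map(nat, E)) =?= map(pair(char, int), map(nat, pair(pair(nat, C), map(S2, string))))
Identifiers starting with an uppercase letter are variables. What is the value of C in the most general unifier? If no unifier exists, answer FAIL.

FAIL

Bind T1 := io(int); no other remaining equation mentions T1.
Decompose pair/2: map(S, nat) =?= map(pair(int, int), nat),  map(S, string) =?= map(A, string).
Decompose map/2: S =?= pair(int, int),  nat =?= nat.
Bind S := pair(int, int); substituting into the 2 remaining equations that mention S gives: map(pair(int, int), string) =?= map(A, string),  pair(pair(T3, int), C) =?= pair(pair(map(A, pair(int, int)), int), map(float, S2)).
Delete trivial equation nat =?= nat.
Decompose map/2: pair(int, int) =?= A,  string =?= string.
Bind A := pair(int, int); substituting into the one remaining equation that mentions A gives: pair(pair(T3, int), C) =?= pair(pair(map(pair(int, int), pair(int, int)), int), map(float, S2)).
Delete trivial equation string =?= string.
Decompose pair/2: pair(T3, int) =?= pair(map(pair(int, int), pair(int, int)), int),  C =?= map(float, S2).
Decompose pair/2: T3 =?= map(pair(int, int), pair(int, int)),  int =?= int.
Bind T3 := map(pair(int, int), pair(int, int)); no other remaining equation mentions T3.
Delete trivial equation int =?= int.
Bind C := map(float, S2); substituting into the one remaining equation that mentions C gives: map(pair(char, int), map(nat, E)) =?= map(pair(char, int), map(nat, pair(pair(nat, map(float, S2)), map(S2, string)))).
Decompose pair/2: io(io(pair(U, float))) =?= io(io(pair(pair(nat, nat), float))),  pair(S2, int) =?= S2.
Decompose io/1: io(pair(U, float)) =?= io(pair(pair(nat, nat), float)).
Decompose io/1: pair(U, float) =?= pair(pair(nat, nat), float).
Decompose pair/2: U =?= pair(nat, nat),  float =?= float.
Bind U := pair(nat, nat); no other remaining equation mentions U.
Delete trivial equation float =?= float.
Occurs check fails: S2 occurs in pair(S2, int); the equation S2 =?= pair(S2, int) has no finite solution.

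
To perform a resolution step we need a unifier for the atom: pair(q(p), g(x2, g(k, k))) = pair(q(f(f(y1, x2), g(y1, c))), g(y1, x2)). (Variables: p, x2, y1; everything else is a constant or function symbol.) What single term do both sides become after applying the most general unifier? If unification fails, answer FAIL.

pair(q(f(f(g(k, k), g(k, k)), g(g(k, k), c))), g(g(k, k), g(k, k)))

Decompose pair/2: q(p) = q(f(f(y1, x2), g(y1, c))),  g(x2, g(k, k)) = g(y1, x2).
Decompose q/1: p = f(f(y1, x2), g(y1, c)).
Bind p := f(f(y1, x2), g(y1, c)); no other remaining equation mentions p.
Decompose g/2: x2 = y1,  g(k, k) = x2.
Bind x2 := y1; substituting into the remaining equation gives: g(k, k) = y1. Substituting into the earlier binding gives p := f(f(y1, y1), g(y1, c)).
Bind y1 := g(k, k). Substituting into the earlier bindings gives p := f(f(g(k, k), g(k, k)), g(g(k, k), c)), x2 := g(k, k).
Applying the MGU to either side gives pair(q(f(f(g(k, k), g(k, k)), g(g(k, k), c))), g(g(k, k), g(k, k))).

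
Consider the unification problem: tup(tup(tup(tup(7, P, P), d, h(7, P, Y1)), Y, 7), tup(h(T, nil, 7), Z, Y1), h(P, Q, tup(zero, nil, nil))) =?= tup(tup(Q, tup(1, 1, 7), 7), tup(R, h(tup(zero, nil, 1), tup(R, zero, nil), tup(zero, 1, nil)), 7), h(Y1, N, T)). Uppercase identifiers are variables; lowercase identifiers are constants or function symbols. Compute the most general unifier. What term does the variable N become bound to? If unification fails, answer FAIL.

tup(tup(7, 7, 7), d, h(7, 7, 7))

Decompose tup/3: tup(tup(tup(7, P, P), d, h(7, P, Y1)), Y, 7) =?= tup(Q, tup(1, 1, 7), 7),  tup(h(T, nil, 7), Z, Y1) =?= tup(R, h(tup(zero, nil, 1), tup(R, zero, nil), tup(zero, 1, nil)), 7),  h(P, Q, tup(zero, nil, nil)) =?= h(Y1, N, T).
Decompose tup/3: tup(tup(7, P, P), d, h(7, P, Y1)) =?= Q,  Y =?= tup(1, 1, 7),  7 =?= 7.
Bind Q := tup(tup(7, P, P), d, h(7, P, Y1)); substituting into the one remaining equation that mentions Q gives: h(P, tup(tup(7, P, P), d, h(7, P, Y1)), tup(zero, nil, nil)) =?= h(Y1, N, T).
Bind Y := tup(1, 1, 7); no other remaining equation mentions Y.
Delete trivial equation 7 =?= 7.
Decompose tup/3: h(T, nil, 7) =?= R,  Z =?= h(tup(zero, nil, 1), tup(R, zero, nil), tup(zero, 1, nil)),  Y1 =?= 7.
Bind R := h(T, nil, 7); substituting into the one remaining equation that mentions R gives: Z =?= h(tup(zero, nil, 1), tup(h(T, nil, 7), zero, nil), tup(zero, 1, nil)).
Bind Z := h(tup(zero, nil, 1), tup(h(T, nil, 7), zero, nil), tup(zero, 1, nil)); no other remaining equation mentions Z.
Bind Y1 := 7; substituting into the remaining equation gives: h(P, tup(tup(7, P, P), d, h(7, P, 7)), tup(zero, nil, nil)) =?= h(7, N, T). Substituting into the earlier binding gives Q := tup(tup(7, P, P), d, h(7, P, 7)).
Decompose h/3: P =?= 7,  tup(tup(7, P, P), d, h(7, P, 7)) =?= N,  tup(zero, nil, nil) =?= T.
Bind P := 7; substituting into the one remaining equation that mentions P gives: tup(tup(7, 7, 7), d, h(7, 7, 7)) =?= N. Substituting into the earlier binding gives Q := tup(tup(7, 7, 7), d, h(7, 7, 7)).
Bind N := tup(tup(7, 7, 7), d, h(7, 7, 7)); no other remaining equation mentions N.
Bind T := tup(zero, nil, nil). Substituting into the earlier bindings gives R := h(tup(zero, nil, nil), nil, 7), Z := h(tup(zero, nil, 1), tup(h(tup(zero, nil, nil), nil, 7), zero, nil), tup(zero, 1, nil)).
MGU = { Q := tup(tup(7, 7, 7), d, h(7, 7, 7)), Y := tup(1, 1, 7), R := h(tup(zero, nil, nil), nil, 7), Z := h(tup(zero, nil, 1), tup(h(tup(zero, nil, nil), nil, 7), zero, nil), tup(zero, 1, nil)), Y1 := 7, P := 7, N := tup(tup(7, 7, 7), d, h(7, 7, 7)), T := tup(zero, nil, nil) }, so N := tup(tup(7, 7, 7), d, h(7, 7, 7)).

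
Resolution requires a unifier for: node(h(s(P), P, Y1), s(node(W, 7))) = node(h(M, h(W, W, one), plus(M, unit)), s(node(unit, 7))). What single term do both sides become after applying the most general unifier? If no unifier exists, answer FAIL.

Decompose node/2: h(s(P), P, Y1) = h(M, h(W, W, one), plus(M, unit)),  s(node(W, 7)) = s(node(unit, 7)).
Decompose h/3: s(P) = M,  P = h(W, W, one),  Y1 = plus(M, unit).
Bind M := s(P); substituting into the one remaining equation that mentions M gives: Y1 = plus(s(P), unit).
Bind P := h(W, W, one); substituting into the one remaining equation that mentions P gives: Y1 = plus(s(h(W, W, one)), unit). Substituting into the earlier binding gives M := s(h(W, W, one)).
Bind Y1 := plus(s(h(W, W, one)), unit); no other remaining equation mentions Y1.
Decompose s/1: node(W, 7) = node(unit, 7).
Decompose node/2: W = unit,  7 = 7.
Bind W := unit; no other remaining equation mentions W. Substituting into the earlier bindings gives M := s(h(unit, unit, one)), P := h(unit, unit, one), Y1 := plus(s(h(unit, unit, one)), unit).
Delete trivial equation 7 = 7.
Applying the MGU to either side gives node(h(s(h(unit, unit, one)), h(unit, unit, one), plus(s(h(unit, unit, one)), unit)), s(node(unit, 7))).

node(h(s(h(unit, unit, one)), h(unit, unit, one), plus(s(h(unit, unit, one)), unit)), s(node(unit, 7)))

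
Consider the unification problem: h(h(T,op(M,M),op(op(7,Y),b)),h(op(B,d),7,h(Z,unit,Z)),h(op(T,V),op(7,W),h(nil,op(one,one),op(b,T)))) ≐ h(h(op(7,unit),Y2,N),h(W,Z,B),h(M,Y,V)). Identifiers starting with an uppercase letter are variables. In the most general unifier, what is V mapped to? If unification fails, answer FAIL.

Decompose h/3: h(T,op(M,M),op(op(7,Y),b)) ≐ h(op(7,unit),Y2,N),  h(op(B,d),7,h(Z,unit,Z)) ≐ h(W,Z,B),  h(op(T,V),op(7,W),h(nil,op(one,one),op(b,T))) ≐ h(M,Y,V).
Decompose h/3: T ≐ op(7,unit),  op(M,M) ≐ Y2,  op(op(7,Y),b) ≐ N.
Bind T := op(7,unit); substituting into the one remaining equation that mentions T gives: h(op(op(7,unit),V),op(7,W),h(nil,op(one,one),op(b,op(7,unit)))) ≐ h(M,Y,V).
Bind Y2 := op(M,M); no other remaining equation mentions Y2.
Bind N := op(op(7,Y),b); no other remaining equation mentions N.
Decompose h/3: op(B,d) ≐ W,  7 ≐ Z,  h(Z,unit,Z) ≐ B.
Bind W := op(B,d); substituting into the one remaining equation that mentions W gives: h(op(op(7,unit),V),op(7,op(B,d)),h(nil,op(one,one),op(b,op(7,unit)))) ≐ h(M,Y,V).
Bind Z := 7; substituting into the one remaining equation that mentions Z gives: h(7,unit,7) ≐ B.
Bind B := h(7,unit,7); substituting into the remaining equation gives: h(op(op(7,unit),V),op(7,op(h(7,unit,7),d)),h(nil,op(one,one),op(b,op(7,unit)))) ≐ h(M,Y,V). Substituting into the earlier binding gives W := op(h(7,unit,7),d).
Decompose h/3: op(op(7,unit),V) ≐ M,  op(7,op(h(7,unit,7),d)) ≐ Y,  h(nil,op(one,one),op(b,op(7,unit))) ≐ V.
Bind M := op(op(7,unit),V); no other remaining equation mentions M. Substituting into the earlier binding gives Y2 := op(op(op(7,unit),V),op(op(7,unit),V)).
Bind Y := op(7,op(h(7,unit,7),d)); no other remaining equation mentions Y. Substituting into the earlier binding gives N := op(op(7,op(7,op(h(7,unit,7),d))),b).
Bind V := h(nil,op(one,one),op(b,op(7,unit))). Substituting into the earlier bindings gives Y2 := op(op(op(7,unit),h(nil,op(one,one),op(b,op(7,unit)))),op(op(7,unit),h(nil,op(one,one),op(b,op(7,unit))))), M := op(op(7,unit),h(nil,op(one,one),op(b,op(7,unit)))).
MGU = { T -> op(7,unit), Y2 -> op(op(op(7,unit),h(nil,op(one,one),op(b,op(7,unit)))),op(op(7,unit),h(nil,op(one,one),op(b,op(7,unit))))), N -> op(op(7,op(7,op(h(7,unit,7),d))),b), W -> op(h(7,unit,7),d), Z -> 7, B -> h(7,unit,7), M -> op(op(7,unit),h(nil,op(one,one),op(b,op(7,unit)))), Y -> op(7,op(h(7,unit,7),d)), V -> h(nil,op(one,one),op(b,op(7,unit))) }, so V -> h(nil,op(one,one),op(b,op(7,unit))).

h(nil,op(one,one),op(b,op(7,unit)))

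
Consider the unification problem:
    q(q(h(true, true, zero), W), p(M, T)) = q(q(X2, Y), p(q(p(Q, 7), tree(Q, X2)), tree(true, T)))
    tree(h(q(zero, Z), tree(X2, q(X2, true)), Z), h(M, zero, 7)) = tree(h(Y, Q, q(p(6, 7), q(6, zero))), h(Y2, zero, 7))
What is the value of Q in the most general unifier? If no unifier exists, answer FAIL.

Decompose q/2: q(h(true, true, zero), W) = q(X2, Y),  p(M, T) = p(q(p(Q, 7), tree(Q, X2)), tree(true, T)).
Decompose q/2: h(true, true, zero) = X2,  W = Y.
Bind X2 := h(true, true, zero); substituting into the 2 remaining equations that mention X2 gives: p(M, T) = p(q(p(Q, 7), tree(Q, h(true, true, zero))), tree(true, T)),  tree(h(q(zero, Z), tree(h(true, true, zero), q(h(true, true, zero), true)), Z), h(M, zero, 7)) = tree(h(Y, Q, q(p(6, 7), q(6, zero))), h(Y2, zero, 7)).
Bind W := Y; no other remaining equation mentions W.
Decompose p/2: M = q(p(Q, 7), tree(Q, h(true, true, zero))),  T = tree(true, T).
Bind M := q(p(Q, 7), tree(Q, h(true, true, zero))); substituting into the one remaining equation that mentions M gives: tree(h(q(zero, Z), tree(h(true, true, zero), q(h(true, true, zero), true)), Z), h(q(p(Q, 7), tree(Q, h(true, true, zero))), zero, 7)) = tree(h(Y, Q, q(p(6, 7), q(6, zero))), h(Y2, zero, 7)).
Occurs check fails: T occurs in tree(true, T); the equation T = tree(true, T) has no finite solution.

FAIL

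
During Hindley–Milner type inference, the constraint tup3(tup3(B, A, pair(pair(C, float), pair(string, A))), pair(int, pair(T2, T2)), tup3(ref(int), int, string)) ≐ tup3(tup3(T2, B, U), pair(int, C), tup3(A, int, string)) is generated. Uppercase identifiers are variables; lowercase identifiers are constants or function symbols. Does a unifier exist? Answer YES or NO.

YES

Decompose tup3/3: tup3(B, A, pair(pair(C, float), pair(string, A))) ≐ tup3(T2, B, U),  pair(int, pair(T2, T2)) ≐ pair(int, C),  tup3(ref(int), int, string) ≐ tup3(A, int, string).
Decompose tup3/3: B ≐ T2,  A ≐ B,  pair(pair(C, float), pair(string, A)) ≐ U.
Bind B := T2; substituting into the one remaining equation that mentions B gives: A ≐ T2.
Bind A := T2; substituting into the 2 remaining equations that mention A gives: pair(pair(C, float), pair(string, T2)) ≐ U,  tup3(ref(int), int, string) ≐ tup3(T2, int, string).
Bind U := pair(pair(C, float), pair(string, T2)); no other remaining equation mentions U.
Decompose pair/2: int ≐ int,  pair(T2, T2) ≐ C.
Delete trivial equation int ≐ int.
Bind C := pair(T2, T2); no other remaining equation mentions C. Substituting into the earlier binding gives U := pair(pair(pair(T2, T2), float), pair(string, T2)).
Decompose tup3/3: ref(int) ≐ T2,  int ≐ int,  string ≐ string.
Bind T2 := ref(int); no other remaining equation mentions T2. Substituting into the earlier bindings gives B := ref(int), A := ref(int), U := pair(pair(pair(ref(int), ref(int)), float), pair(string, ref(int))), C := pair(ref(int), ref(int)).
Delete trivial equation int ≐ int.
Delete trivial equation string ≐ string.
No equations remain and no clash or occurs-check failure arose, so a unifier exists.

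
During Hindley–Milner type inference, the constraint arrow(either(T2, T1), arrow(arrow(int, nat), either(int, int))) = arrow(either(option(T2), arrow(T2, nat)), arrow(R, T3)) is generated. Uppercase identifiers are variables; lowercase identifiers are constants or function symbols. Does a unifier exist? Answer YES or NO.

NO

Decompose arrow/2: either(T2, T1) = either(option(T2), arrow(T2, nat)),  arrow(arrow(int, nat), either(int, int)) = arrow(R, T3).
Decompose either/2: T2 = option(T2),  T1 = arrow(T2, nat).
Occurs check fails: T2 occurs in option(T2); the equation T2 = option(T2) has no finite solution.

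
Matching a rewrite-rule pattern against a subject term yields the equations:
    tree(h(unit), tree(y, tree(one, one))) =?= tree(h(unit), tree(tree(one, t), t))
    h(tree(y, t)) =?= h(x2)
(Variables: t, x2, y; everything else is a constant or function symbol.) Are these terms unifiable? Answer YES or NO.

YES

Decompose tree/2: h(unit) =?= h(unit),  tree(y, tree(one, one)) =?= tree(tree(one, t), t).
Delete trivial equation h(unit) =?= h(unit).
Decompose tree/2: y =?= tree(one, t),  tree(one, one) =?= t.
Bind y := tree(one, t); substituting into the one remaining equation that mentions y gives: h(tree(tree(one, t), t)) =?= h(x2).
Bind t := tree(one, one); substituting into the remaining equation gives: h(tree(tree(one, tree(one, one)), tree(one, one))) =?= h(x2). Substituting into the earlier binding gives y := tree(one, tree(one, one)).
Decompose h/1: tree(tree(one, tree(one, one)), tree(one, one)) =?= x2.
Bind x2 := tree(tree(one, tree(one, one)), tree(one, one)).
No equations remain and no clash or occurs-check failure arose, so a unifier exists.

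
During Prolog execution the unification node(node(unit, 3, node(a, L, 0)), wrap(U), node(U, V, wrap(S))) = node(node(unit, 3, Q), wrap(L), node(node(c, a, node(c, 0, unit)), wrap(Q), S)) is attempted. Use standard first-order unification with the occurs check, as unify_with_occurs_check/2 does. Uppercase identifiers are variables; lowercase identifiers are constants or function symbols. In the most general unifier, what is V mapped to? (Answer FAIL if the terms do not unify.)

Decompose node/3: node(unit, 3, node(a, L, 0)) = node(unit, 3, Q),  wrap(U) = wrap(L),  node(U, V, wrap(S)) = node(node(c, a, node(c, 0, unit)), wrap(Q), S).
Decompose node/3: unit = unit,  3 = 3,  node(a, L, 0) = Q.
Delete trivial equation unit = unit.
Delete trivial equation 3 = 3.
Bind Q := node(a, L, 0); substituting into the one remaining equation that mentions Q gives: node(U, V, wrap(S)) = node(node(c, a, node(c, 0, unit)), wrap(node(a, L, 0)), S).
Decompose wrap/1: U = L.
Bind U := L; substituting into the remaining equation gives: node(L, V, wrap(S)) = node(node(c, a, node(c, 0, unit)), wrap(node(a, L, 0)), S).
Decompose node/3: L = node(c, a, node(c, 0, unit)),  V = wrap(node(a, L, 0)),  wrap(S) = S.
Bind L := node(c, a, node(c, 0, unit)); substituting into the one remaining equation that mentions L gives: V = wrap(node(a, node(c, a, node(c, 0, unit)), 0)). Substituting into the earlier bindings gives Q := node(a, node(c, a, node(c, 0, unit)), 0), U := node(c, a, node(c, 0, unit)).
Bind V := wrap(node(a, node(c, a, node(c, 0, unit)), 0)); no other remaining equation mentions V.
Occurs check fails: S occurs in wrap(S); the equation S = wrap(S) has no finite solution.

FAIL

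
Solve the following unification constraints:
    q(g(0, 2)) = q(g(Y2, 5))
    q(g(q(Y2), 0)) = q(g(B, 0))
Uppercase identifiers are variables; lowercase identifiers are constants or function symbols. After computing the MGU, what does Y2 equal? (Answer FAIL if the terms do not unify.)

Decompose q/1: g(0, 2) = g(Y2, 5).
Decompose g/2: 0 = Y2,  2 = 5.
Bind Y2 := 0; substituting into the one remaining equation that mentions Y2 gives: q(g(q(0), 0)) = q(g(B, 0)).
Clash: constants 2 and 5 differ; no unifier exists.

FAIL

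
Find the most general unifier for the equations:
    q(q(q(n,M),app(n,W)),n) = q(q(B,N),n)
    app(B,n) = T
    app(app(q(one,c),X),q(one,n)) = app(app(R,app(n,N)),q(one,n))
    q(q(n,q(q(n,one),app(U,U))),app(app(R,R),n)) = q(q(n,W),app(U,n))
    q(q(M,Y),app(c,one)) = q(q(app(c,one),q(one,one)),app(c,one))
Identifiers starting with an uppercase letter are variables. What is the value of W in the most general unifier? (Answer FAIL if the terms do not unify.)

Decompose q/2: q(q(n,M),app(n,W)) = q(B,N),  n = n.
Decompose q/2: q(n,M) = B,  app(n,W) = N.
Bind B := q(n,M); substituting into the one remaining equation that mentions B gives: app(q(n,M),n) = T.
Bind N := app(n,W); substituting into the one remaining equation that mentions N gives: app(app(q(one,c),X),q(one,n)) = app(app(R,app(n,app(n,W))),q(one,n)).
Delete trivial equation n = n.
Bind T := app(q(n,M),n); no other remaining equation mentions T.
Decompose app/2: app(q(one,c),X) = app(R,app(n,app(n,W))),  q(one,n) = q(one,n).
Decompose app/2: q(one,c) = R,  X = app(n,app(n,W)).
Bind R := q(one,c); substituting into the one remaining equation that mentions R gives: q(q(n,q(q(n,one),app(U,U))),app(app(q(one,c),q(one,c)),n)) = q(q(n,W),app(U,n)).
Bind X := app(n,app(n,W)); no other remaining equation mentions X.
Delete trivial equation q(one,n) = q(one,n).
Decompose q/2: q(n,q(q(n,one),app(U,U))) = q(n,W),  app(app(q(one,c),q(one,c)),n) = app(U,n).
Decompose q/2: n = n,  q(q(n,one),app(U,U)) = W.
Delete trivial equation n = n.
Bind W := q(q(n,one),app(U,U)); no other remaining equation mentions W. Substituting into the earlier bindings gives N := app(n,q(q(n,one),app(U,U))), X := app(n,app(n,q(q(n,one),app(U,U)))).
Decompose app/2: app(q(one,c),q(one,c)) = U,  n = n.
Bind U := app(q(one,c),q(one,c)); no other remaining equation mentions U. Substituting into the earlier bindings gives N := app(n,q(q(n,one),app(app(q(one,c),q(one,c)),app(q(one,c),q(one,c))))), X := app(n,app(n,q(q(n,one),app(app(q(one,c),q(one,c)),app(q(one,c),q(one,c)))))), W := q(q(n,one),app(app(q(one,c),q(one,c)),app(q(one,c),q(one,c)))).
Delete trivial equation n = n.
Decompose q/2: q(M,Y) = q(app(c,one),q(one,one)),  app(c,one) = app(c,one).
Decompose q/2: M = app(c,one),  Y = q(one,one).
Bind M := app(c,one); no other remaining equation mentions M. Substituting into the earlier bindings gives B := q(n,app(c,one)), T := app(q(n,app(c,one)),n).
Bind Y := q(one,one); no other remaining equation mentions Y.
Delete trivial equation app(c,one) = app(c,one).
MGU = { B -> q(n,app(c,one)), N -> app(n,q(q(n,one),app(app(q(one,c),q(one,c)),app(q(one,c),q(one,c))))), T -> app(q(n,app(c,one)),n), R -> q(one,c), X -> app(n,app(n,q(q(n,one),app(app(q(one,c),q(one,c)),app(q(one,c),q(one,c)))))), W -> q(q(n,one),app(app(q(one,c),q(one,c)),app(q(one,c),q(one,c)))), U -> app(q(one,c),q(one,c)), M -> app(c,one), Y -> q(one,one) }, so W -> q(q(n,one),app(app(q(one,c),q(one,c)),app(q(one,c),q(one,c)))).

q(q(n,one),app(app(q(one,c),q(one,c)),app(q(one,c),q(one,c))))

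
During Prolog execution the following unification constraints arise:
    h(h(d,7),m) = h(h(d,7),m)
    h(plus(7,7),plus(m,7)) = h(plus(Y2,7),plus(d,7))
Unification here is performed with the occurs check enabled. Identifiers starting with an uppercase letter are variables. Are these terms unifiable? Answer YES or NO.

NO

Delete trivial equation h(h(d,7),m) = h(h(d,7),m).
Decompose h/2: plus(7,7) = plus(Y2,7),  plus(m,7) = plus(d,7).
Decompose plus/2: 7 = Y2,  7 = 7.
Bind Y2 := 7; no other remaining equation mentions Y2.
Delete trivial equation 7 = 7.
Decompose plus/2: m = d,  7 = 7.
Clash: constants m and d differ; no unifier exists.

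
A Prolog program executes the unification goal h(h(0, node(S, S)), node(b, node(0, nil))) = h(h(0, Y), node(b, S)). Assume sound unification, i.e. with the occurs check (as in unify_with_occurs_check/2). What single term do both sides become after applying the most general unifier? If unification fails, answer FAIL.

Decompose h/2: h(0, node(S, S)) = h(0, Y),  node(b, node(0, nil)) = node(b, S).
Decompose h/2: 0 = 0,  node(S, S) = Y.
Delete trivial equation 0 = 0.
Bind Y := node(S, S); no other remaining equation mentions Y.
Decompose node/2: b = b,  node(0, nil) = S.
Delete trivial equation b = b.
Bind S := node(0, nil). Substituting into the earlier binding gives Y := node(node(0, nil), node(0, nil)).
Applying the MGU to either side gives h(h(0, node(node(0, nil), node(0, nil))), node(b, node(0, nil))).

h(h(0, node(node(0, nil), node(0, nil))), node(b, node(0, nil)))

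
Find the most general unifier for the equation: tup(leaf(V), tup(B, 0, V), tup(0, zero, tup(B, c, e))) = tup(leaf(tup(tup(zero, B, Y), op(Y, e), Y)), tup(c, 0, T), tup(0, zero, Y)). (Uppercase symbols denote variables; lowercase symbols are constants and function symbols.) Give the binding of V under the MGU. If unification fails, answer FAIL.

Decompose tup/3: leaf(V) = leaf(tup(tup(zero, B, Y), op(Y, e), Y)),  tup(B, 0, V) = tup(c, 0, T),  tup(0, zero, tup(B, c, e)) = tup(0, zero, Y).
Decompose leaf/1: V = tup(tup(zero, B, Y), op(Y, e), Y).
Bind V := tup(tup(zero, B, Y), op(Y, e), Y); substituting into the one remaining equation that mentions V gives: tup(B, 0, tup(tup(zero, B, Y), op(Y, e), Y)) = tup(c, 0, T).
Decompose tup/3: B = c,  0 = 0,  tup(tup(zero, B, Y), op(Y, e), Y) = T.
Bind B := c; substituting into the 2 remaining equations that mention B gives: tup(tup(zero, c, Y), op(Y, e), Y) = T,  tup(0, zero, tup(c, c, e)) = tup(0, zero, Y). Substituting into the earlier binding gives V := tup(tup(zero, c, Y), op(Y, e), Y).
Delete trivial equation 0 = 0.
Bind T := tup(tup(zero, c, Y), op(Y, e), Y); no other remaining equation mentions T.
Decompose tup/3: 0 = 0,  zero = zero,  tup(c, c, e) = Y.
Delete trivial equation 0 = 0.
Delete trivial equation zero = zero.
Bind Y := tup(c, c, e). Substituting into the earlier bindings gives V := tup(tup(zero, c, tup(c, c, e)), op(tup(c, c, e), e), tup(c, c, e)), T := tup(tup(zero, c, tup(c, c, e)), op(tup(c, c, e), e), tup(c, c, e)).
MGU = { V -> tup(tup(zero, c, tup(c, c, e)), op(tup(c, c, e), e), tup(c, c, e)), B -> c, T -> tup(tup(zero, c, tup(c, c, e)), op(tup(c, c, e), e), tup(c, c, e)), Y -> tup(c, c, e) }, so V -> tup(tup(zero, c, tup(c, c, e)), op(tup(c, c, e), e), tup(c, c, e)).

tup(tup(zero, c, tup(c, c, e)), op(tup(c, c, e), e), tup(c, c, e))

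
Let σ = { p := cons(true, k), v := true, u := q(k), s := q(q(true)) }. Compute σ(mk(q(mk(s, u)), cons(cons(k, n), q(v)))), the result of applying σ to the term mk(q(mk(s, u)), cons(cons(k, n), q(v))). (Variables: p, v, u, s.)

Replace each occurrence of v with true.
Replace each occurrence of u with q(k).
Replace each occurrence of s with q(q(true)).
Result: mk(q(mk(q(q(true)), q(k))), cons(cons(k, n), q(true))).

mk(q(mk(q(q(true)), q(k))), cons(cons(k, n), q(true)))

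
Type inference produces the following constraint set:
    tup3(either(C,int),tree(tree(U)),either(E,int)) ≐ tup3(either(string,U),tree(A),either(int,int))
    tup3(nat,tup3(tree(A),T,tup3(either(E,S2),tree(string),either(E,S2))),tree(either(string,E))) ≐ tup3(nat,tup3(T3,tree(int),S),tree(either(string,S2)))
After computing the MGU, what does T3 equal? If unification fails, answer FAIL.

Decompose tup3/3: either(C,int) ≐ either(string,U),  tree(tree(U)) ≐ tree(A),  either(E,int) ≐ either(int,int).
Decompose either/2: C ≐ string,  int ≐ U.
Bind C := string; no other remaining equation mentions C.
Bind U := int; substituting into the one remaining equation that mentions U gives: tree(tree(int)) ≐ tree(A).
Decompose tree/1: tree(int) ≐ A.
Bind A := tree(int); substituting into the one remaining equation that mentions A gives: tup3(nat,tup3(tree(tree(int)),T,tup3(either(E,S2),tree(string),either(E,S2))),tree(either(string,E))) ≐ tup3(nat,tup3(T3,tree(int),S),tree(either(string,S2))).
Decompose either/2: E ≐ int,  int ≐ int.
Bind E := int; substituting into the one remaining equation that mentions E gives: tup3(nat,tup3(tree(tree(int)),T,tup3(either(int,S2),tree(string),either(int,S2))),tree(either(string,int))) ≐ tup3(nat,tup3(T3,tree(int),S),tree(either(string,S2))).
Delete trivial equation int ≐ int.
Decompose tup3/3: nat ≐ nat,  tup3(tree(tree(int)),T,tup3(either(int,S2),tree(string),either(int,S2))) ≐ tup3(T3,tree(int),S),  tree(either(string,int)) ≐ tree(either(string,S2)).
Delete trivial equation nat ≐ nat.
Decompose tup3/3: tree(tree(int)) ≐ T3,  T ≐ tree(int),  tup3(either(int,S2),tree(string),either(int,S2)) ≐ S.
Bind T3 := tree(tree(int)); no other remaining equation mentions T3.
Bind T := tree(int); no other remaining equation mentions T.
Bind S := tup3(either(int,S2),tree(string),either(int,S2)); no other remaining equation mentions S.
Decompose tree/1: either(string,int) ≐ either(string,S2).
Decompose either/2: string ≐ string,  int ≐ S2.
Delete trivial equation string ≐ string.
Bind S2 := int. Substituting into the earlier binding gives S := tup3(either(int,int),tree(string),either(int,int)).
MGU = { C ↦ string, U ↦ int, A ↦ tree(int), E ↦ int, T3 ↦ tree(tree(int)), T ↦ tree(int), S ↦ tup3(either(int,int),tree(string),either(int,int)), S2 ↦ int }, so T3 ↦ tree(tree(int)).

tree(tree(int))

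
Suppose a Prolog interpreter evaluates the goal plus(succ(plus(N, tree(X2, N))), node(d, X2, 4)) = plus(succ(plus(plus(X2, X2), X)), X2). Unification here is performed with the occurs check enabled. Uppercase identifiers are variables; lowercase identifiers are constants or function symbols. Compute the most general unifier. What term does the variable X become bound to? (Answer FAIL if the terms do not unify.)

FAIL

Decompose plus/2: succ(plus(N, tree(X2, N))) = succ(plus(plus(X2, X2), X)),  node(d, X2, 4) = X2.
Decompose succ/1: plus(N, tree(X2, N)) = plus(plus(X2, X2), X).
Decompose plus/2: N = plus(X2, X2),  tree(X2, N) = X.
Bind N := plus(X2, X2); substituting into the one remaining equation that mentions N gives: tree(X2, plus(X2, X2)) = X.
Bind X := tree(X2, plus(X2, X2)); no other remaining equation mentions X.
Occurs check fails: X2 occurs in node(d, X2, 4); the equation X2 = node(d, X2, 4) has no finite solution.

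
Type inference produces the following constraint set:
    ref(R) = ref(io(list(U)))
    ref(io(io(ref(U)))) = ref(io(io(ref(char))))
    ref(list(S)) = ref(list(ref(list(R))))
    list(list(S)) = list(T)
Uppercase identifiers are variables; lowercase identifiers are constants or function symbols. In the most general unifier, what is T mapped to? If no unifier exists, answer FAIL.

Decompose ref/1: R = io(list(U)).
Bind R := io(list(U)); substituting into the one remaining equation that mentions R gives: ref(list(S)) = ref(list(ref(list(io(list(U)))))).
Decompose ref/1: io(io(ref(U))) = io(io(ref(char))).
Decompose io/1: io(ref(U)) = io(ref(char)).
Decompose io/1: ref(U) = ref(char).
Decompose ref/1: U = char.
Bind U := char; substituting into the one remaining equation that mentions U gives: ref(list(S)) = ref(list(ref(list(io(list(char)))))). Substituting into the earlier binding gives R := io(list(char)).
Decompose ref/1: list(S) = list(ref(list(io(list(char))))).
Decompose list/1: S = ref(list(io(list(char)))).
Bind S := ref(list(io(list(char)))); substituting into the remaining equation gives: list(list(ref(list(io(list(char)))))) = list(T).
Decompose list/1: list(ref(list(io(list(char))))) = T.
Bind T := list(ref(list(io(list(char))))).
MGU = { R := io(list(char)), U := char, S := ref(list(io(list(char)))), T := list(ref(list(io(list(char))))) }, so T := list(ref(list(io(list(char))))).

list(ref(list(io(list(char)))))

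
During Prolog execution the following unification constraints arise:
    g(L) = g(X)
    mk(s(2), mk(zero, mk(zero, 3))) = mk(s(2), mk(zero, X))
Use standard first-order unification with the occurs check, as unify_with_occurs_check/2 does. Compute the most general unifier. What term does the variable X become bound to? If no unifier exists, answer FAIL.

Decompose g/1: L = X.
Bind L := X; no other remaining equation mentions L.
Decompose mk/2: s(2) = s(2),  mk(zero, mk(zero, 3)) = mk(zero, X).
Delete trivial equation s(2) = s(2).
Decompose mk/2: zero = zero,  mk(zero, 3) = X.
Delete trivial equation zero = zero.
Bind X := mk(zero, 3). Substituting into the earlier binding gives L := mk(zero, 3).
MGU = { L ↦ mk(zero, 3), X ↦ mk(zero, 3) }, so X ↦ mk(zero, 3).

mk(zero, 3)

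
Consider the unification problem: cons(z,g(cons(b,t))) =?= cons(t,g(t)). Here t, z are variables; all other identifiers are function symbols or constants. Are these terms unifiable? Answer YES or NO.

Decompose cons/2: z =?= t,  g(cons(b,t)) =?= g(t).
Bind z := t; no other remaining equation mentions z.
Decompose g/1: cons(b,t) =?= t.
Occurs check fails: t occurs in cons(b,t); the equation t =?= cons(b,t) has no finite solution.

NO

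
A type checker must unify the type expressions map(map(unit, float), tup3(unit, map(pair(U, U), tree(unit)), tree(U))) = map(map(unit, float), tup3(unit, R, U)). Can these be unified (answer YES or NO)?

Decompose map/2: map(unit, float) = map(unit, float),  tup3(unit, map(pair(U, U), tree(unit)), tree(U)) = tup3(unit, R, U).
Delete trivial equation map(unit, float) = map(unit, float).
Decompose tup3/3: unit = unit,  map(pair(U, U), tree(unit)) = R,  tree(U) = U.
Delete trivial equation unit = unit.
Bind R := map(pair(U, U), tree(unit)); no other remaining equation mentions R.
Occurs check fails: U occurs in tree(U); the equation U = tree(U) has no finite solution.

NO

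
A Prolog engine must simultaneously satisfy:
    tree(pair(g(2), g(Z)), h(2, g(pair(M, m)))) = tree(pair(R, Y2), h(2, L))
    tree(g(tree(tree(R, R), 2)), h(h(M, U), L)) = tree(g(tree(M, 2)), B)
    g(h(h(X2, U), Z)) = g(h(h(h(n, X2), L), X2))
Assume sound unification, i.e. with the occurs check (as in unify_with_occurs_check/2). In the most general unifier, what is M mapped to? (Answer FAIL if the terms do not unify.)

Decompose tree/2: pair(g(2), g(Z)) = pair(R, Y2),  h(2, g(pair(M, m))) = h(2, L).
Decompose pair/2: g(2) = R,  g(Z) = Y2.
Bind R := g(2); substituting into the one remaining equation that mentions R gives: tree(g(tree(tree(g(2), g(2)), 2)), h(h(M, U), L)) = tree(g(tree(M, 2)), B).
Bind Y2 := g(Z); no other remaining equation mentions Y2.
Decompose h/2: 2 = 2,  g(pair(M, m)) = L.
Delete trivial equation 2 = 2.
Bind L := g(pair(M, m)); substituting into the remaining equations gives: tree(g(tree(tree(g(2), g(2)), 2)), h(h(M, U), g(pair(M, m)))) = tree(g(tree(M, 2)), B),  g(h(h(X2, U), Z)) = g(h(h(h(n, X2), g(pair(M, m))), X2)).
Decompose tree/2: g(tree(tree(g(2), g(2)), 2)) = g(tree(M, 2)),  h(h(M, U), g(pair(M, m))) = B.
Decompose g/1: tree(tree(g(2), g(2)), 2) = tree(M, 2).
Decompose tree/2: tree(g(2), g(2)) = M,  2 = 2.
Bind M := tree(g(2), g(2)); substituting into the 2 remaining equations that mention M gives: h(h(tree(g(2), g(2)), U), g(pair(tree(g(2), g(2)), m))) = B,  g(h(h(X2, U), Z)) = g(h(h(h(n, X2), g(pair(tree(g(2), g(2)), m))), X2)). Substituting into the earlier binding gives L := g(pair(tree(g(2), g(2)), m)).
Delete trivial equation 2 = 2.
Bind B := h(h(tree(g(2), g(2)), U), g(pair(tree(g(2), g(2)), m))); no other remaining equation mentions B.
Decompose g/1: h(h(X2, U), Z) = h(h(h(n, X2), g(pair(tree(g(2), g(2)), m))), X2).
Decompose h/2: h(X2, U) = h(h(n, X2), g(pair(tree(g(2), g(2)), m))),  Z = X2.
Decompose h/2: X2 = h(n, X2),  U = g(pair(tree(g(2), g(2)), m)).
Occurs check fails: X2 occurs in h(n, X2); the equation X2 = h(n, X2) has no finite solution.

FAIL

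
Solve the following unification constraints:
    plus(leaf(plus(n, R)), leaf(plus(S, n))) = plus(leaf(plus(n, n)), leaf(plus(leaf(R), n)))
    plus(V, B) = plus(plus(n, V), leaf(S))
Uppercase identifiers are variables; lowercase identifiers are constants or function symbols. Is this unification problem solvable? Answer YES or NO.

Decompose plus/2: leaf(plus(n, R)) = leaf(plus(n, n)),  leaf(plus(S, n)) = leaf(plus(leaf(R), n)).
Decompose leaf/1: plus(n, R) = plus(n, n).
Decompose plus/2: n = n,  R = n.
Delete trivial equation n = n.
Bind R := n; substituting into the one remaining equation that mentions R gives: leaf(plus(S, n)) = leaf(plus(leaf(n), n)).
Decompose leaf/1: plus(S, n) = plus(leaf(n), n).
Decompose plus/2: S = leaf(n),  n = n.
Bind S := leaf(n); substituting into the one remaining equation that mentions S gives: plus(V, B) = plus(plus(n, V), leaf(leaf(n))).
Delete trivial equation n = n.
Decompose plus/2: V = plus(n, V),  B = leaf(leaf(n)).
Occurs check fails: V occurs in plus(n, V); the equation V = plus(n, V) has no finite solution.

NO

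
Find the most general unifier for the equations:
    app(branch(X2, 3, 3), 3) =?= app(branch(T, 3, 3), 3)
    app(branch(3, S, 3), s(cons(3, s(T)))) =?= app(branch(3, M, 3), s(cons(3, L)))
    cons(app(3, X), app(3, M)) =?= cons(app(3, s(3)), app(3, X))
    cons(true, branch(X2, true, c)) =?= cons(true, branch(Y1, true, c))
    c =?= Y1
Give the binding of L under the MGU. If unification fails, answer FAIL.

s(c)

Decompose app/2: branch(X2, 3, 3) =?= branch(T, 3, 3),  3 =?= 3.
Decompose branch/3: X2 =?= T,  3 =?= 3,  3 =?= 3.
Bind X2 := T; substituting into the one remaining equation that mentions X2 gives: cons(true, branch(T, true, c)) =?= cons(true, branch(Y1, true, c)).
Delete trivial equation 3 =?= 3.
Delete trivial equation 3 =?= 3.
Delete trivial equation 3 =?= 3.
Decompose app/2: branch(3, S, 3) =?= branch(3, M, 3),  s(cons(3, s(T))) =?= s(cons(3, L)).
Decompose branch/3: 3 =?= 3,  S =?= M,  3 =?= 3.
Delete trivial equation 3 =?= 3.
Bind S := M; no other remaining equation mentions S.
Delete trivial equation 3 =?= 3.
Decompose s/1: cons(3, s(T)) =?= cons(3, L).
Decompose cons/2: 3 =?= 3,  s(T) =?= L.
Delete trivial equation 3 =?= 3.
Bind L := s(T); no other remaining equation mentions L.
Decompose cons/2: app(3, X) =?= app(3, s(3)),  app(3, M) =?= app(3, X).
Decompose app/2: 3 =?= 3,  X =?= s(3).
Delete trivial equation 3 =?= 3.
Bind X := s(3); substituting into the one remaining equation that mentions X gives: app(3, M) =?= app(3, s(3)).
Decompose app/2: 3 =?= 3,  M =?= s(3).
Delete trivial equation 3 =?= 3.
Bind M := s(3); no other remaining equation mentions M. Substituting into the earlier binding gives S := s(3).
Decompose cons/2: true =?= true,  branch(T, true, c) =?= branch(Y1, true, c).
Delete trivial equation true =?= true.
Decompose branch/3: T =?= Y1,  true =?= true,  c =?= c.
Bind T := Y1; no other remaining equation mentions T. Substituting into the earlier bindings gives X2 := Y1, L := s(Y1).
Delete trivial equation true =?= true.
Delete trivial equation c =?= c.
Bind Y1 := c. Substituting into the earlier bindings gives X2 := c, L := s(c), T := c.
MGU = { X2 := c, S := s(3), L := s(c), X := s(3), M := s(3), T := c, Y1 := c }, so L := s(c).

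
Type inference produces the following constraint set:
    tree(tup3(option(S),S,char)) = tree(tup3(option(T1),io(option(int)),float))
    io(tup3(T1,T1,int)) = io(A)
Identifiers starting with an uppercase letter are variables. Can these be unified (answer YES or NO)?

Decompose tree/1: tup3(option(S),S,char) = tup3(option(T1),io(option(int)),float).
Decompose tup3/3: option(S) = option(T1),  S = io(option(int)),  char = float.
Decompose option/1: S = T1.
Bind S := T1; substituting into the one remaining equation that mentions S gives: T1 = io(option(int)).
Bind T1 := io(option(int)); substituting into the one remaining equation that mentions T1 gives: io(tup3(io(option(int)),io(option(int)),int)) = io(A). Substituting into the earlier binding gives S := io(option(int)).
Clash: constants char and float differ; no unifier exists.

NO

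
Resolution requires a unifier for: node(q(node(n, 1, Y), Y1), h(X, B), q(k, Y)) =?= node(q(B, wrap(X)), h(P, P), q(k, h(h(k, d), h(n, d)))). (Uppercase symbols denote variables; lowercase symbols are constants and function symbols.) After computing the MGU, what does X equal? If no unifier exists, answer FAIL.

Decompose node/3: q(node(n, 1, Y), Y1) =?= q(B, wrap(X)),  h(X, B) =?= h(P, P),  q(k, Y) =?= q(k, h(h(k, d), h(n, d))).
Decompose q/2: node(n, 1, Y) =?= B,  Y1 =?= wrap(X).
Bind B := node(n, 1, Y); substituting into the one remaining equation that mentions B gives: h(X, node(n, 1, Y)) =?= h(P, P).
Bind Y1 := wrap(X); no other remaining equation mentions Y1.
Decompose h/2: X =?= P,  node(n, 1, Y) =?= P.
Bind X := P; no other remaining equation mentions X. Substituting into the earlier binding gives Y1 := wrap(P).
Bind P := node(n, 1, Y); no other remaining equation mentions P. Substituting into the earlier bindings gives Y1 := wrap(node(n, 1, Y)), X := node(n, 1, Y).
Decompose q/2: k =?= k,  Y =?= h(h(k, d), h(n, d)).
Delete trivial equation k =?= k.
Bind Y := h(h(k, d), h(n, d)). Substituting into the earlier bindings gives B := node(n, 1, h(h(k, d), h(n, d))), Y1 := wrap(node(n, 1, h(h(k, d), h(n, d)))), X := node(n, 1, h(h(k, d), h(n, d))), P := node(n, 1, h(h(k, d), h(n, d))).
MGU = { B -> node(n, 1, h(h(k, d), h(n, d))), Y1 -> wrap(node(n, 1, h(h(k, d), h(n, d)))), X -> node(n, 1, h(h(k, d), h(n, d))), P -> node(n, 1, h(h(k, d), h(n, d))), Y -> h(h(k, d), h(n, d)) }, so X -> node(n, 1, h(h(k, d), h(n, d))).

node(n, 1, h(h(k, d), h(n, d)))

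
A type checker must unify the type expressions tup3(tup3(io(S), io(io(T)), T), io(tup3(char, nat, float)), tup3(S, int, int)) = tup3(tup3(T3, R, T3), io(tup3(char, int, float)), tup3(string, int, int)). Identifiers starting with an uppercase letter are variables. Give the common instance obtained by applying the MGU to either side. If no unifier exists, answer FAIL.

Decompose tup3/3: tup3(io(S), io(io(T)), T) = tup3(T3, R, T3),  io(tup3(char, nat, float)) = io(tup3(char, int, float)),  tup3(S, int, int) = tup3(string, int, int).
Decompose tup3/3: io(S) = T3,  io(io(T)) = R,  T = T3.
Bind T3 := io(S); substituting into the one remaining equation that mentions T3 gives: T = io(S).
Bind R := io(io(T)); no other remaining equation mentions R.
Bind T := io(S); no other remaining equation mentions T. Substituting into the earlier binding gives R := io(io(io(S))).
Decompose io/1: tup3(char, nat, float) = tup3(char, int, float).
Decompose tup3/3: char = char,  nat = int,  float = float.
Delete trivial equation char = char.
Clash: constants nat and int differ; no unifier exists.

FAIL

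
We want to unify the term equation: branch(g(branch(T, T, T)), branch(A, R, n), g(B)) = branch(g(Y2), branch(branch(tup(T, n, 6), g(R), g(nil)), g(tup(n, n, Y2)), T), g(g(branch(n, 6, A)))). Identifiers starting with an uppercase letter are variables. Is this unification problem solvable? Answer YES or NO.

YES

Decompose branch/3: g(branch(T, T, T)) = g(Y2),  branch(A, R, n) = branch(branch(tup(T, n, 6), g(R), g(nil)), g(tup(n, n, Y2)), T),  g(B) = g(g(branch(n, 6, A))).
Decompose g/1: branch(T, T, T) = Y2.
Bind Y2 := branch(T, T, T); substituting into the one remaining equation that mentions Y2 gives: branch(A, R, n) = branch(branch(tup(T, n, 6), g(R), g(nil)), g(tup(n, n, branch(T, T, T))), T).
Decompose branch/3: A = branch(tup(T, n, 6), g(R), g(nil)),  R = g(tup(n, n, branch(T, T, T))),  n = T.
Bind A := branch(tup(T, n, 6), g(R), g(nil)); substituting into the one remaining equation that mentions A gives: g(B) = g(g(branch(n, 6, branch(tup(T, n, 6), g(R), g(nil))))).
Bind R := g(tup(n, n, branch(T, T, T))); substituting into the one remaining equation that mentions R gives: g(B) = g(g(branch(n, 6, branch(tup(T, n, 6), g(g(tup(n, n, branch(T, T, T)))), g(nil))))). Substituting into the earlier binding gives A := branch(tup(T, n, 6), g(g(tup(n, n, branch(T, T, T)))), g(nil)).
Bind T := n; substituting into the remaining equation gives: g(B) = g(g(branch(n, 6, branch(tup(n, n, 6), g(g(tup(n, n, branch(n, n, n)))), g(nil))))). Substituting into the earlier bindings gives Y2 := branch(n, n, n), A := branch(tup(n, n, 6), g(g(tup(n, n, branch(n, n, n)))), g(nil)), R := g(tup(n, n, branch(n, n, n))).
Decompose g/1: B = g(branch(n, 6, branch(tup(n, n, 6), g(g(tup(n, n, branch(n, n, n)))), g(nil)))).
Bind B := g(branch(n, 6, branch(tup(n, n, 6), g(g(tup(n, n, branch(n, n, n)))), g(nil)))).
No equations remain and no clash or occurs-check failure arose, so a unifier exists.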